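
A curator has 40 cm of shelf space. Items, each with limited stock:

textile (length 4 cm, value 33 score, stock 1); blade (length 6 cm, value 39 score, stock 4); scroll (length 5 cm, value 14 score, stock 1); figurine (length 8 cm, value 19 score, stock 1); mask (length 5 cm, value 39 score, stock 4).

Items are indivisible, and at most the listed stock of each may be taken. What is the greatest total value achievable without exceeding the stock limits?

Best selections within length 40 and stock limits:
- 3×blade + 4×mask: length 38, value 273
- 4×blade + 3×mask: length 39, value 273
- 1×textile + 2×blade + 4×mask: length 36, value 267
Best: 273 score.

273 score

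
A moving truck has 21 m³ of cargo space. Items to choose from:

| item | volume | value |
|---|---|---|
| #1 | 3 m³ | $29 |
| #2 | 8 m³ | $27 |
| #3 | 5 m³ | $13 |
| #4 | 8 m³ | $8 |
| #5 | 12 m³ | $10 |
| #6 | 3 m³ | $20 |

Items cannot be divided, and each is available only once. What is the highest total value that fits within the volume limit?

Check high-value combinations within 21 m³:
- #1+#2+#3+#6: volume 3+8+5+3=19, value 29+27+13+20=89
- #1+#2+#6: volume 3+8+3=14, value 29+27+20=76
- #1+#3+#4+#6: volume 3+5+8+3=19, value 29+13+8+20=70
- #1+#2+#3: volume 3+8+5=16, value 29+27+13=69
Best: $89.

$89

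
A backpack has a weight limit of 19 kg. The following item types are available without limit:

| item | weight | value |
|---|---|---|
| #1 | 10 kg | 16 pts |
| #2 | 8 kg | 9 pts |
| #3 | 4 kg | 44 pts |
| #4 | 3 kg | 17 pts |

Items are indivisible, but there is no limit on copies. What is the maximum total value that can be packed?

193 pts

Best value-per-unit is #3 at 44/4; filling with it alone gives 4×44 = 176.
Optimal mix: 4×#3 + 1×#4 → weight 19, value 193.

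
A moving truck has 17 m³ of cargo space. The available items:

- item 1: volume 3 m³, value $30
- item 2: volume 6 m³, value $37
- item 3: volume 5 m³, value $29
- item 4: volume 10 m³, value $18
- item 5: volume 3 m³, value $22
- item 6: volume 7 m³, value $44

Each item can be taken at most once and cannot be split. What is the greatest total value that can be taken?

Check high-value combinations within 17 m³:
- item 1+item 2+item 3+item 5: volume 3+6+5+3=17, value 30+37+29+22=118
- item 1+item 2+item 6: volume 3+6+7=16, value 30+37+44=111
- item 1+item 3+item 6: volume 3+5+7=15, value 30+29+44=103
- item 2+item 5+item 6: volume 6+3+7=16, value 37+22+44=103
- item 1+item 5+item 6: volume 3+3+7=13, value 30+22+44=96
Best: $118.

$118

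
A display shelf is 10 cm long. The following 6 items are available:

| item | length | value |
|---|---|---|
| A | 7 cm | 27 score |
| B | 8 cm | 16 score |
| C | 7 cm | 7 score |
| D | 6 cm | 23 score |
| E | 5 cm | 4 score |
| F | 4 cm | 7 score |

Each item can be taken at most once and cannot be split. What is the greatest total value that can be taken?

This is a 0/1 knapsack; check combinations near the capacity.
- D+F: length 6+4=10, value 23+7=30
- A: length 7, value 27
- D: length 6, value 23
- B: length 8, value 16
Best: 30 score.

30 score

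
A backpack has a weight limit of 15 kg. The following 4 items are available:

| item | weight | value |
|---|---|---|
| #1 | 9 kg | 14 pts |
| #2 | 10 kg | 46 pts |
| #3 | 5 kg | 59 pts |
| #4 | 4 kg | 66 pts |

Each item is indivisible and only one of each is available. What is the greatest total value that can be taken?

125 pts

Check high-value combinations within 15 kg:
- #3+#4: weight 5+4=9, value 59+66=125
- #2+#4: weight 10+4=14, value 46+66=112
- #2+#3: weight 10+5=15, value 46+59=105
- #1+#4: weight 9+4=13, value 14+66=80
Best: 125 pts.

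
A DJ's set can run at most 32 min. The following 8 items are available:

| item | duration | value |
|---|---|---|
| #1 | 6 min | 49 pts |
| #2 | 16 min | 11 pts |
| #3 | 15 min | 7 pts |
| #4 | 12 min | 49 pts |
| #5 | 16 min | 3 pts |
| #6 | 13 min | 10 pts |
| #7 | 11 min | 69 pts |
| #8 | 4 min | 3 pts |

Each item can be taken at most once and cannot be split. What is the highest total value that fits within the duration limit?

This is a 0/1 knapsack; check combinations near the capacity.
- #1+#4+#7: duration 6+12+11=29, value 49+49+69=167
- #1+#6+#7: duration 6+13+11=30, value 49+10+69=128
- #1+#3+#7: duration 6+15+11=32, value 49+7+69=125
- #1+#7+#8: duration 6+11+4=21, value 49+69+3=121
- #4+#7+#8: duration 12+11+4=27, value 49+69+3=121
Best: 167 pts.

167 pts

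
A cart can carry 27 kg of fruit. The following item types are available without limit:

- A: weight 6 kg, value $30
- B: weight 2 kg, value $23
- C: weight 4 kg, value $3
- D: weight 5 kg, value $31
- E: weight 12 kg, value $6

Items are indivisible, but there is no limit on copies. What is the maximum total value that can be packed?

Best value-per-unit is B at 23/2, and filling with it alone uses weight 13×2=26. No mix of the others beats 13×23 = 299.

$299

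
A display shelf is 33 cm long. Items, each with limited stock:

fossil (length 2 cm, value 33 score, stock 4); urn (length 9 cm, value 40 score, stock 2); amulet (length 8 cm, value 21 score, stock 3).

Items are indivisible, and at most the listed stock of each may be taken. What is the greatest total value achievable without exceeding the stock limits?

214 score

Best selections within length 33 and stock limits:
- 4×fossil + 1×urn + 2×amulet: length 33, value 214
- 4×fossil + 2×urn: length 26, value 212
- 3×fossil + 2×urn + 1×amulet: length 32, value 200
Best: 214 score.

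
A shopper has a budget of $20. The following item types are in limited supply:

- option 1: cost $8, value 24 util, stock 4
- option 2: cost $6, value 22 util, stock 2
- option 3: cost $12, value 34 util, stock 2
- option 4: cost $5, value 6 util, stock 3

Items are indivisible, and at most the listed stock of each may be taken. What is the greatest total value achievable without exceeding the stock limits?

68 util

Top feasible selections:
- 1×option 1 + 2×option 2: cost 20, value 68
- 1×option 1 + 1×option 3: cost 20, value 58
- 1×option 2 + 1×option 3: cost 18, value 56
- 1×option 1 + 1×option 2 + 1×option 4: cost 19, value 52
Best: 68 util.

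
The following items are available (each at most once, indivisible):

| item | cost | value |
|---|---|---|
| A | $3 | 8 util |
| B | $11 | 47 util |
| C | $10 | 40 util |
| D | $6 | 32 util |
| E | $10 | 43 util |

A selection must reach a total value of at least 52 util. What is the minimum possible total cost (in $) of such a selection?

14

Subsets with value ≥ 52, sorted by total cost:
- A+B: cost 14, value 55
- D+E: cost 16, value 75
- C+D: cost 16, value 72
- B+D: cost 17, value 79
Minimum cost: 14 $.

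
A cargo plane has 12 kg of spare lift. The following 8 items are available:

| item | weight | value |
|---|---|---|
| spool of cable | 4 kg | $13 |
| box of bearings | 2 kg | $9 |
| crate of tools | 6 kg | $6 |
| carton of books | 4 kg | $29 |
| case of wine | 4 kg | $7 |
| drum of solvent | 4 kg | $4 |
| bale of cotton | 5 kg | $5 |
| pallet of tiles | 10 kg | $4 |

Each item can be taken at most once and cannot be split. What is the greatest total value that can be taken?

$51

Check high-value combinations within 12 kg:
- spool of cable+box of bearings+carton of books: weight 4+2+4=10, value 13+9+29=51
- spool of cable+carton of books+case of wine: weight 4+4+4=12, value 13+29+7=49
- spool of cable+carton of books+drum of solvent: weight 4+4+4=12, value 13+29+4=46
- box of bearings+carton of books+case of wine: weight 2+4+4=10, value 9+29+7=45
- box of bearings+crate of tools+carton of books: weight 2+6+4=12, value 9+6+29=44
Best: $51.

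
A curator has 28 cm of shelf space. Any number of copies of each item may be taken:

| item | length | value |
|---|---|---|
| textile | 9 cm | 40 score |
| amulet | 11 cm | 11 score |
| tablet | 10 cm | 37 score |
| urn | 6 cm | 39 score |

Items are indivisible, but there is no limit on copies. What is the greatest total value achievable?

157 score

Best value-per-unit is urn at 39/6; filling with it alone gives 4×39 = 156.
Optimal mix: 1×textile + 3×urn → length 27, value 157.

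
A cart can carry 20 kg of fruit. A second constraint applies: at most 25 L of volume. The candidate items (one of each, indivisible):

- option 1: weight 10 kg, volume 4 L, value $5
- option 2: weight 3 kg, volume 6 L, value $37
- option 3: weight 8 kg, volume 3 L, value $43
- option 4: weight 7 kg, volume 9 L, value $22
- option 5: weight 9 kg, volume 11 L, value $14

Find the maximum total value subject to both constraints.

Feasible sets respecting both limits:
- option 2+option 3+option 4: weight 18, volume 18, value 102
- option 2+option 3+option 5: weight 20, volume 20, value 94
- option 2+option 3: weight 11, volume 9, value 80
- option 3+option 4: weight 15, volume 12, value 65
Best: $102.

$102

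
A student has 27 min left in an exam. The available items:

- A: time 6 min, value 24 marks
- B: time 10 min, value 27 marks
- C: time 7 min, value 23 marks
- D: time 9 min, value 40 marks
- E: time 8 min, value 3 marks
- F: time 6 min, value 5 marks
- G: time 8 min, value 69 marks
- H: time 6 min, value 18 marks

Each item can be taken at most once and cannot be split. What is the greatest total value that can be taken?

136 marks

Check high-value combinations within 27 min:
- B+D+G: time 10+9+8=27, value 27+40+69=136
- A+C+G+H: time 6+7+8+6=27, value 24+23+69+18=134
- A+D+G: time 6+9+8=23, value 24+40+69=133
Best: 136 marks.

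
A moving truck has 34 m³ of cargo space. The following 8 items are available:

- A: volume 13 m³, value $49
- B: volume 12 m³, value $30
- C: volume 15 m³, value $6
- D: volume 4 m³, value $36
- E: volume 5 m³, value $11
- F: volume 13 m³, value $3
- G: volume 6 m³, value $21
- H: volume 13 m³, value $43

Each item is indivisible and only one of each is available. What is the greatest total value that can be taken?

Check high-value combinations within 34 m³:
- A+D+H: volume 13+4+13=30, value 49+36+43=128
- A+B+D+E: volume 13+12+4+5=34, value 49+30+36+11=126
- B+D+E+H: volume 12+4+5+13=34, value 30+36+11+43=120
Best: $128.

$128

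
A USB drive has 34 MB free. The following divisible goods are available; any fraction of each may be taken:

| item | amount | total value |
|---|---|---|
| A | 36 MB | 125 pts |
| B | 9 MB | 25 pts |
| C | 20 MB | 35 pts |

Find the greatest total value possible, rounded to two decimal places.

118.06

Take in order of value per unit:
- A (125/36 per unit): 34 of 36 → value 34×125/36 = 118.0556, running total 118.06
Total 118.06.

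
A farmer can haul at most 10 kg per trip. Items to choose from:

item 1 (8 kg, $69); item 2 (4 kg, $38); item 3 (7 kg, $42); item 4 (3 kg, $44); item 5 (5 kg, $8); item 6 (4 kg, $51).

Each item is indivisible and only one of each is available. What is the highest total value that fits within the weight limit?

$95

This is a 0/1 knapsack; check combinations near the capacity.
- item 4+item 6: weight 3+4=7, value 44+51=95
- item 2+item 6: weight 4+4=8, value 38+51=89
- item 3+item 4: weight 7+3=10, value 42+44=86
Best: $95.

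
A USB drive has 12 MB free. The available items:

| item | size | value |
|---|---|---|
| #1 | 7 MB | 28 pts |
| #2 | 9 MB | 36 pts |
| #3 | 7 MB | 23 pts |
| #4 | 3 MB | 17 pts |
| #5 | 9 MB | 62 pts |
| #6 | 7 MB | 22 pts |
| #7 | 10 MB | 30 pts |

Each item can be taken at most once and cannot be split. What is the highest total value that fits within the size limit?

Check high-value combinations within 12 MB:
- #4+#5: size 3+9=12, value 17+62=79
- #5: size 9, value 62
- #2+#4: size 9+3=12, value 36+17=53
- #1+#4: size 7+3=10, value 28+17=45
Best: 79 pts.

79 pts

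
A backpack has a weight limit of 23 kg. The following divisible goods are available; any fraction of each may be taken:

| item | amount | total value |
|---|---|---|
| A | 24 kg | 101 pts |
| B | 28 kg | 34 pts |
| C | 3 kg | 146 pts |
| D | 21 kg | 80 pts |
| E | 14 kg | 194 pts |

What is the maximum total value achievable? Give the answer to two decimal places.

Take in order of value per unit:
- C (146/3 per unit): all 3 → value 146, running total 146.00
- E (194/14 per unit): all 14 → value 194, running total 340.00
- A (101/24 per unit): 6 of 24 → value 6×101/24 = 25.2500, running total 365.25
Total 365.25.

365.25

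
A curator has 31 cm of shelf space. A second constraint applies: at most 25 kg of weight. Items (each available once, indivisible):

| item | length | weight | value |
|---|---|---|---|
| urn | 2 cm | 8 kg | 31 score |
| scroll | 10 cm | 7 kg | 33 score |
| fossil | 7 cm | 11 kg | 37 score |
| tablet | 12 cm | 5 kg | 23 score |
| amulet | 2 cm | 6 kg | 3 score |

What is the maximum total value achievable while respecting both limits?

93 score

Feasible sets respecting both limits:
- scroll+fossil+tablet: length 29, weight 23, value 93
- urn+fossil+tablet: length 21, weight 24, value 91
- urn+scroll+tablet: length 24, weight 20, value 87
- scroll+fossil+amulet: length 19, weight 24, value 73
Best: 93 score.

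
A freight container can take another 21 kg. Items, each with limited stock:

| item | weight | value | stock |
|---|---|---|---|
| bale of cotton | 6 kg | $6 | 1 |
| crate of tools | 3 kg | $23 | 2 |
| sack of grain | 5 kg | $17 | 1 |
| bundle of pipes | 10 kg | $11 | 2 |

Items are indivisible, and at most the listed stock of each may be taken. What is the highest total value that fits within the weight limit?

Best selections within weight 21 and stock limits:
- 2×crate of tools + 1×sack of grain + 1×bundle of pipes: weight 21, value 74
- 1×bale of cotton + 2×crate of tools + 1×sack of grain: weight 17, value 69
- 2×crate of tools + 1×sack of grain: weight 11, value 63
Best: $74.

$74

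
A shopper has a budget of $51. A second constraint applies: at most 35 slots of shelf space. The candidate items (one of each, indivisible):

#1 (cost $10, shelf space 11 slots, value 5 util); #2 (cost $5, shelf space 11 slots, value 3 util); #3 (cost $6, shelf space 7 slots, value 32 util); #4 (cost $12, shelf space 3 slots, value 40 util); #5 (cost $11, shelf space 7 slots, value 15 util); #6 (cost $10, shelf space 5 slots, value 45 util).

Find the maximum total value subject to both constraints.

Feasible sets respecting both limits:
- #1+#3+#4+#5+#6: cost 49, shelf space 33, value 137
- #2+#3+#4+#5+#6: cost 44, shelf space 33, value 135
- #3+#4+#5+#6: cost 39, shelf space 22, value 132
- #1+#3+#4+#6: cost 38, shelf space 26, value 122
Best: 137 util.

137 util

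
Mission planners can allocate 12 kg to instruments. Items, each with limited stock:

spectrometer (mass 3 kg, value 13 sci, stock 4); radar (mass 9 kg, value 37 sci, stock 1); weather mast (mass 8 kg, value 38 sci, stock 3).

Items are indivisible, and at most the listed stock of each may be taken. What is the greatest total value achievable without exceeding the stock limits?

Best selections within mass 12 and stock limits:
- 4×spectrometer: mass 12, value 52
- 1×spectrometer + 1×weather mast: mass 11, value 51
- 1×spectrometer + 1×radar: mass 12, value 50
Best: 52 sci.

52 sci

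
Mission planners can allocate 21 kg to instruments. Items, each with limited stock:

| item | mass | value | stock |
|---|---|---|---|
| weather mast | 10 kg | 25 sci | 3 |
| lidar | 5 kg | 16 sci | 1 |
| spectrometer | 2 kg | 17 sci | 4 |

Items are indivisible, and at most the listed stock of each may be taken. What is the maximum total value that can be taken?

93 sci

Top feasible selections:
- 1×weather mast + 4×spectrometer: mass 18, value 93
- 1×weather mast + 1×lidar + 3×spectrometer: mass 21, value 92
- 1×lidar + 4×spectrometer: mass 13, value 84
- 1×weather mast + 3×spectrometer: mass 16, value 76
Best: 93 sci.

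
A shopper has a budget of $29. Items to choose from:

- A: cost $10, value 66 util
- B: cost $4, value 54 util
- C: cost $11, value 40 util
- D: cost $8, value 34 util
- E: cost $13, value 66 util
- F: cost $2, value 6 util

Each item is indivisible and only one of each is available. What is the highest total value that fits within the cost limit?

192 util

This is a 0/1 knapsack; check combinations near the capacity.
- A+B+E+F: cost 10+4+13+2=29, value 66+54+66+6=192
- A+B+E: cost 10+4+13=27, value 66+54+66=186
- A+B+C+F: cost 10+4+11+2=27, value 66+54+40+6=166
Best: 192 util.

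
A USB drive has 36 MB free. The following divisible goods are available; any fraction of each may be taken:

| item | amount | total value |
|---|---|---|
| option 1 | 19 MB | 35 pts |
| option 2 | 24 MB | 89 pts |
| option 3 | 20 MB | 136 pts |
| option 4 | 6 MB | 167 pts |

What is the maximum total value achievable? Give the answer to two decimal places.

Take in order of value per unit:
- option 4 (167/6 per unit): all 6 → value 167, running total 167.00
- option 3 (136/20 per unit): all 20 → value 136, running total 303.00
- option 2 (89/24 per unit): 10 of 24 → value 10×89/24 = 37.0833, running total 340.08
Total 340.08.

340.08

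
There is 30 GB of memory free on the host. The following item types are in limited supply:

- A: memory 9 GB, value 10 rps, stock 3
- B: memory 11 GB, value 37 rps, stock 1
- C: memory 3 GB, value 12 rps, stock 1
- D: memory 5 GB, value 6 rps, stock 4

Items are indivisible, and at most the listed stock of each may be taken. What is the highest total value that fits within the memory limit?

67 rps

Best selections within memory 30 and stock limits:
- 1×B + 1×C + 3×D: memory 29, value 67
- 1×A + 1×B + 1×C + 1×D: memory 28, value 65
- 1×B + 1×C + 2×D: memory 24, value 61
- 1×A + 1×B + 1×C: memory 23, value 59
Best: 67 rps.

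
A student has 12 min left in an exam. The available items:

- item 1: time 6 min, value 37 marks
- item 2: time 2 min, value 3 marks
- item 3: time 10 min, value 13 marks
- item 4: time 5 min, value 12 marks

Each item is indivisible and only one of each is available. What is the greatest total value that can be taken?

49 marks

This is a 0/1 knapsack; check combinations near the capacity.
- item 1+item 4: time 6+5=11, value 37+12=49
- item 1+item 2: time 6+2=8, value 37+3=40
- item 1: time 6, value 37
Best: 49 marks.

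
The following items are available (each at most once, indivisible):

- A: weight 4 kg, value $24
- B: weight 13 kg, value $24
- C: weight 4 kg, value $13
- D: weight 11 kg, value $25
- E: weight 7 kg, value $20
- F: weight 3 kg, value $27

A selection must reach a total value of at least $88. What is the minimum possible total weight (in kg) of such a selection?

22

Subsets with value ≥ 88, sorted by total weight:
- A+C+D+F: weight 22, value 89
- A+B+C+F: weight 24, value 88
- A+D+E+F: weight 25, value 96
- A+B+E+F: weight 27, value 95
Minimum weight: 22 kg.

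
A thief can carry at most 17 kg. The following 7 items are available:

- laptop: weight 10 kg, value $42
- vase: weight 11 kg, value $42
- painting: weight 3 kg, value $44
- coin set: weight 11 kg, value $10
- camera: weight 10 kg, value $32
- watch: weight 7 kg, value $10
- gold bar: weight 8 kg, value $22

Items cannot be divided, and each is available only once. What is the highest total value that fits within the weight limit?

Check high-value combinations within 17 kg:
- laptop+painting: weight 10+3=13, value 42+44=86
- vase+painting: weight 11+3=14, value 42+44=86
- painting+camera: weight 3+10=13, value 44+32=76
- painting+gold bar: weight 3+8=11, value 44+22=66
Best: $86.

$86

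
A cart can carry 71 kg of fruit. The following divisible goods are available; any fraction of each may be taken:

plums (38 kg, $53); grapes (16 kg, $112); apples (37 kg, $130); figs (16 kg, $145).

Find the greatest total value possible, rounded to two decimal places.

389.79

Take in order of value per unit:
- figs (145/16 per unit): all 16 → value 145, running total 145.00
- grapes (112/16 per unit): all 16 → value 112, running total 257.00
- apples (130/37 per unit): all 37 → value 130, running total 387.00
- plums (53/38 per unit): 2 of 38 → value 2×53/38 = 2.7895, running total 389.79
Total 389.79.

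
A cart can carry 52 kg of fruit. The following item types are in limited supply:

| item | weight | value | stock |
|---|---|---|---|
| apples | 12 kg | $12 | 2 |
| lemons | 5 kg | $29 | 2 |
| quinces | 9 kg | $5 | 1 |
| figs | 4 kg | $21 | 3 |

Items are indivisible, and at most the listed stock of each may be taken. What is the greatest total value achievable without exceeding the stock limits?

Top feasible selections:
- 2×apples + 2×lemons + 3×figs: weight 46, value 145
- 1×apples + 2×lemons + 1×quinces + 3×figs: weight 43, value 138
- 1×apples + 2×lemons + 3×figs: weight 34, value 133
- 2×apples + 2×lemons + 1×quinces + 2×figs: weight 51, value 129
Best: $145.

$145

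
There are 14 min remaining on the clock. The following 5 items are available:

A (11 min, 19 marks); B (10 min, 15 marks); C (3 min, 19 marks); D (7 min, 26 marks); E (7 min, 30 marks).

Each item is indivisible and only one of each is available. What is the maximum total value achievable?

56 marks

Check high-value combinations within 14 min:
- D+E: time 7+7=14, value 26+30=56
- C+E: time 3+7=10, value 19+30=49
- C+D: time 3+7=10, value 19+26=45
- A+C: time 11+3=14, value 19+19=38
- B+C: time 10+3=13, value 15+19=34
Best: 56 marks.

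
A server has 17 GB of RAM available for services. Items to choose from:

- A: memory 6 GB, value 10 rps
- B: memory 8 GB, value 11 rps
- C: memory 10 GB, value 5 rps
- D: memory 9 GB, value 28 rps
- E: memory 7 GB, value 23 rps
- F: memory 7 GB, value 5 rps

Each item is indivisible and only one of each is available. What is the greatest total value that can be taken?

51 rps

Check high-value combinations within 17 GB:
- D+E: memory 9+7=16, value 28+23=51
- B+D: memory 8+9=17, value 11+28=39
- A+D: memory 6+9=15, value 10+28=38
- B+E: memory 8+7=15, value 11+23=34
- A+E: memory 6+7=13, value 10+23=33
Best: 51 rps.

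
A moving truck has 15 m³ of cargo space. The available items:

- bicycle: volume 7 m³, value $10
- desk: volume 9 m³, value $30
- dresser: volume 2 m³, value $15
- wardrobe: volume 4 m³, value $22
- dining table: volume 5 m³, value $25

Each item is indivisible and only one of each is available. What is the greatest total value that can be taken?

$67

This is a 0/1 knapsack; check combinations near the capacity.
- desk+dresser+wardrobe: volume 9+2+4=15, value 30+15+22=67
- dresser+wardrobe+dining table: volume 2+4+5=11, value 15+22+25=62
- desk+dining table: volume 9+5=14, value 30+25=55
- desk+wardrobe: volume 9+4=13, value 30+22=52
Best: $67.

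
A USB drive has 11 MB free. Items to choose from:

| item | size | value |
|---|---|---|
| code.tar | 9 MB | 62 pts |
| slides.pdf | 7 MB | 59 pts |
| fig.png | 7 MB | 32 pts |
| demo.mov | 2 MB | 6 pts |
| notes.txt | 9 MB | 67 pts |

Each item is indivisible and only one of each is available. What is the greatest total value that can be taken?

Check high-value combinations within 11 MB:
- demo.mov+notes.txt: size 2+9=11, value 6+67=73
- code.tar+demo.mov: size 9+2=11, value 62+6=68
- notes.txt: size 9, value 67
Best: 73 pts.

73 pts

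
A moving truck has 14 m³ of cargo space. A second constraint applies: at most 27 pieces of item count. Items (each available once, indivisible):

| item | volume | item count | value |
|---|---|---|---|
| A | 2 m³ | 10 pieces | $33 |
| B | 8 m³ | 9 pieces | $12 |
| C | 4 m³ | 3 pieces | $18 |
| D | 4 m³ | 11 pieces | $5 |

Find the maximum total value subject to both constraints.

Feasible sets respecting both limits:
- A+B+C: volume 14, item count 22, value 63
- A+C+D: volume 10, item count 24, value 56
- A+C: volume 6, item count 13, value 51
Best: $63.

$63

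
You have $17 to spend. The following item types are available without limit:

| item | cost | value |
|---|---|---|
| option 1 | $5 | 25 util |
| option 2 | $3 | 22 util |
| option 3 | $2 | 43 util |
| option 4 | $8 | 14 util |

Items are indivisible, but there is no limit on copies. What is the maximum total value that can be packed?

Best value-per-unit is option 3 at 43/2, and filling with it alone uses cost 8×2=16. No mix of the others beats 8×43 = 344.

344 util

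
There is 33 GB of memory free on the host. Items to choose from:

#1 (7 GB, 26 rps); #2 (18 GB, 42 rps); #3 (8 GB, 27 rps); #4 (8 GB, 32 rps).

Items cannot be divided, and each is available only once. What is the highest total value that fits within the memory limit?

This is a 0/1 knapsack; check combinations near the capacity.
- #1+#2+#4: memory 7+18+8=33, value 26+42+32=100
- #1+#2+#3: memory 7+18+8=33, value 26+42+27=95
- #1+#3+#4: memory 7+8+8=23, value 26+27+32=85
Best: 100 rps.

100 rps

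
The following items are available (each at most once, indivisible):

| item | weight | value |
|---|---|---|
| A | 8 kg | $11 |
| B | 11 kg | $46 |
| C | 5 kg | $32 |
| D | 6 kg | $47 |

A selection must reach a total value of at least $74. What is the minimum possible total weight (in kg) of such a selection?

11

Subsets with value ≥ 74, sorted by total weight:
- C+D: weight 11, value 79
- B+C: weight 16, value 78
- B+D: weight 17, value 93
- A+C+D: weight 19, value 90
Minimum weight: 11 kg.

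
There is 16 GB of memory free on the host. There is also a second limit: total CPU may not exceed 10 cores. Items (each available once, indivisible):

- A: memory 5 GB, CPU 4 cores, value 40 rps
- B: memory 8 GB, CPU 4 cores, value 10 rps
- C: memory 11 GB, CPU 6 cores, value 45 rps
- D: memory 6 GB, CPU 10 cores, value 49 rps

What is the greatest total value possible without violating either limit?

85 rps

Feasible sets respecting both limits:
- A+C: memory 16, CPU 10, value 85
- A+B: memory 13, CPU 8, value 50
- D: memory 6, CPU 10, value 49
- C: memory 11, CPU 6, value 45
Best: 85 rps.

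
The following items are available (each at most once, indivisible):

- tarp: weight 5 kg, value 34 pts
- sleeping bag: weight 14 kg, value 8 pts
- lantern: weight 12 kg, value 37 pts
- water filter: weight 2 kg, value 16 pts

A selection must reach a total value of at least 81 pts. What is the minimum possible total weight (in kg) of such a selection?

19

Subsets with value ≥ 81, sorted by total weight:
- tarp+lantern+water filter: weight 19, value 87
- tarp+sleeping bag+lantern+water filter: weight 33, value 95
Minimum weight: 19 kg.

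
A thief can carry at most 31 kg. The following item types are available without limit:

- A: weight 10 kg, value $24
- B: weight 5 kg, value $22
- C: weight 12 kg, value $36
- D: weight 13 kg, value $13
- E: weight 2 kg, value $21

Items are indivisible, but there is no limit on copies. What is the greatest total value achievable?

$315

Best value-per-unit is E at 21/2, and filling with it alone uses weight 15×2=30. No mix of the others beats 15×21 = 315.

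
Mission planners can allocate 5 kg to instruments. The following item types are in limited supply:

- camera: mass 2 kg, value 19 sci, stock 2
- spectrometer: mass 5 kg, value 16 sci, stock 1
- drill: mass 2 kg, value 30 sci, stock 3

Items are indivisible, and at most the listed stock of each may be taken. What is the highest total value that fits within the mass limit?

60 sci

Best selections within mass 5 and stock limits:
- 2×drill: mass 4, value 60
- 1×camera + 1×drill: mass 4, value 49
- 2×camera: mass 4, value 38
- 1×drill: mass 2, value 30
Best: 60 sci.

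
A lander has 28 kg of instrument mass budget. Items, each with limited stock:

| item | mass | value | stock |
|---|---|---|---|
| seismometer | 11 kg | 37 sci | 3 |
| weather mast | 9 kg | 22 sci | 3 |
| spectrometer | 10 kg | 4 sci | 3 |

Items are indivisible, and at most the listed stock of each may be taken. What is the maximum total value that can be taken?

Top feasible selections:
- 2×seismometer: mass 22, value 74
- 3×weather mast: mass 27, value 66
Best: 74 sci.

74 sci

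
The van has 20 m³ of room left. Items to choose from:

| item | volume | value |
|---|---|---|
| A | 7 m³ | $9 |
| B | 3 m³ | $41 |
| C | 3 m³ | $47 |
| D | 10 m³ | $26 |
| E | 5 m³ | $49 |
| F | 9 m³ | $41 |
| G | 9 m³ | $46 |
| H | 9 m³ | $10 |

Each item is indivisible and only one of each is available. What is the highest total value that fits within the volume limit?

This is a 0/1 knapsack; check combinations near the capacity.
- B+C+E+G: volume 3+3+5+9=20, value 41+47+49+46=183
- B+C+E+F: volume 3+3+5+9=20, value 41+47+49+41=178
- B+C+E+H: volume 3+3+5+9=20, value 41+47+49+10=147
- A+B+C+E: volume 7+3+3+5=18, value 9+41+47+49=146
Best: $183.

$183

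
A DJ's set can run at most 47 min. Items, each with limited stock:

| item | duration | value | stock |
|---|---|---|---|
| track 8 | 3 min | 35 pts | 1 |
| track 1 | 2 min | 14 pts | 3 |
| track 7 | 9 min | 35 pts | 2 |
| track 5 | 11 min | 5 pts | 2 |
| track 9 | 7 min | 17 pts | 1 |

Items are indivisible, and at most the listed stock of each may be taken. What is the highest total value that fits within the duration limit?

169 pts

Top feasible selections:
- 1×track 8 + 3×track 1 + 2×track 7 + 1×track 5 + 1×track 9: duration 45, value 169
- 1×track 8 + 3×track 1 + 2×track 7 + 1×track 9: duration 34, value 164
- 1×track 8 + 2×track 1 + 2×track 7 + 1×track 5 + 1×track 9: duration 43, value 155
- 1×track 8 + 3×track 1 + 2×track 7 + 1×track 5: duration 38, value 152
Best: 169 pts.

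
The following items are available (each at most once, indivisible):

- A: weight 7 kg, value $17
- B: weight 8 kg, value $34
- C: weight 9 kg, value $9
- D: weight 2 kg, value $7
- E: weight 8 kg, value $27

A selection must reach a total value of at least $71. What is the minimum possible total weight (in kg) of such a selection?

Subsets with value ≥ 71, sorted by total weight:
- A+B+E: weight 23, value 78
- A+B+D+E: weight 25, value 85
- B+C+D+E: weight 27, value 77
Minimum weight: 23 kg.

23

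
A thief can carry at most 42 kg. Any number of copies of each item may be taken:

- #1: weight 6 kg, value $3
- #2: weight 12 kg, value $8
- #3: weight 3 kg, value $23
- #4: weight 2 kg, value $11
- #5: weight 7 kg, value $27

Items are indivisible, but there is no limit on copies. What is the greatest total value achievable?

Best value-per-unit is #3 at 23/3, and filling with it alone uses weight 14×3=42. No mix of the others beats 14×23 = 322.

$322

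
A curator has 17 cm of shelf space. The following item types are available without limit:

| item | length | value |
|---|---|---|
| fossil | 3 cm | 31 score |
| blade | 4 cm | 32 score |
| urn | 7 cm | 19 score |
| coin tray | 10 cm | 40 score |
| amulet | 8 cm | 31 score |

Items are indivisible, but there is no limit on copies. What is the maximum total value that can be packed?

Best value-per-unit is fossil at 31/3; filling with it alone gives 5×31 = 155.
Optimal mix: 3×fossil + 2×blade → length 17, value 157.

157 score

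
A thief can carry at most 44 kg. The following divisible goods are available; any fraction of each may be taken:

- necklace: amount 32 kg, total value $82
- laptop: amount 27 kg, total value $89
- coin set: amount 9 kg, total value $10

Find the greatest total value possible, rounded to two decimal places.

132.56

Take in order of value per unit:
- laptop (89/27 per unit): all 27 → value 89, running total 89.00
- necklace (82/32 per unit): 17 of 32 → value 17×82/32 = 43.5625, running total 132.56
Total 132.56.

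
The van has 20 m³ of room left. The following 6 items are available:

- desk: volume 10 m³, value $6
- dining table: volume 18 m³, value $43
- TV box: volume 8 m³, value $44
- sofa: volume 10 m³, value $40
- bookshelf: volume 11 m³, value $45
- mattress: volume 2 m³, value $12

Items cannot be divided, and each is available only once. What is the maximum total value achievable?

Check high-value combinations within 20 m³:
- TV box+sofa+mattress: volume 8+10+2=20, value 44+40+12=96
- TV box+bookshelf: volume 8+11=19, value 44+45=89
- TV box+sofa: volume 8+10=18, value 44+40=84
- desk+TV box+mattress: volume 10+8+2=20, value 6+44+12=62
- bookshelf+mattress: volume 11+2=13, value 45+12=57
Best: $96.

$96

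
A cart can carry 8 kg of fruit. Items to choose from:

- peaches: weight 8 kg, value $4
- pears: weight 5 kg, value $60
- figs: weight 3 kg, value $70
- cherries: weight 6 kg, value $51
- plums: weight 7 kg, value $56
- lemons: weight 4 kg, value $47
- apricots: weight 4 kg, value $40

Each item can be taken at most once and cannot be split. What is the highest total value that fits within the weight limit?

Check high-value combinations within 8 kg:
- pears+figs: weight 5+3=8, value 60+70=130
- figs+lemons: weight 3+4=7, value 70+47=117
- figs+apricots: weight 3+4=7, value 70+40=110
- lemons+apricots: weight 4+4=8, value 47+40=87
Best: $130.

$130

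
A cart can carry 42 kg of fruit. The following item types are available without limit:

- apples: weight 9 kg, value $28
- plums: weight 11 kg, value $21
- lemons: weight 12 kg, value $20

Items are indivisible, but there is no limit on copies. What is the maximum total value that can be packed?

Best value-per-unit is apples at 28/9, and filling with it alone uses weight 4×9=36. No mix of the others beats 4×28 = 112.

$112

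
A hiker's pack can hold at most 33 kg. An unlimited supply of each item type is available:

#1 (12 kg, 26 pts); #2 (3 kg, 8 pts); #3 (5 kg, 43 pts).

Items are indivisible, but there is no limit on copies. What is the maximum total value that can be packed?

266 pts

Best value-per-unit is #3 at 43/5; filling with it alone gives 6×43 = 258.
Optimal mix: 1×#2 + 6×#3 → weight 33, value 266.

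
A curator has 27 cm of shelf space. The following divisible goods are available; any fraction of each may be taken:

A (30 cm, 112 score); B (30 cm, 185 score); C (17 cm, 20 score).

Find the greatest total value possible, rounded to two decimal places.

166.50

Take in order of value per unit:
- B (185/30 per unit): 27 of 30 → value 27×185/30 = 166.5000, running total 166.50
Total 166.50.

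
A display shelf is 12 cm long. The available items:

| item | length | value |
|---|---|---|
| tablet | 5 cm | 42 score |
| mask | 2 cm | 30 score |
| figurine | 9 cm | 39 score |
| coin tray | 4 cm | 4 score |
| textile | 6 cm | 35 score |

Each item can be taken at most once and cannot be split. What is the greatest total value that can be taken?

77 score

Check high-value combinations within 12 cm:
- tablet+textile: length 5+6=11, value 42+35=77
- tablet+mask+coin tray: length 5+2+4=11, value 42+30+4=76
- tablet+mask: length 5+2=7, value 42+30=72
- mask+figurine: length 2+9=11, value 30+39=69
- mask+coin tray+textile: length 2+4+6=12, value 30+4+35=69
Best: 77 score.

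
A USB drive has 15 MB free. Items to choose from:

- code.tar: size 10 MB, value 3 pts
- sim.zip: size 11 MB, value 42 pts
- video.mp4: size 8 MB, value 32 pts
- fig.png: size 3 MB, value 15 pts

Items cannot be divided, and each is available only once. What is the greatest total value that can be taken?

57 pts

This is a 0/1 knapsack; check combinations near the capacity.
- sim.zip+fig.png: size 11+3=14, value 42+15=57
- video.mp4+fig.png: size 8+3=11, value 32+15=47
- sim.zip: size 11, value 42
- video.mp4: size 8, value 32
- code.tar+fig.png: size 10+3=13, value 3+15=18
Best: 57 pts.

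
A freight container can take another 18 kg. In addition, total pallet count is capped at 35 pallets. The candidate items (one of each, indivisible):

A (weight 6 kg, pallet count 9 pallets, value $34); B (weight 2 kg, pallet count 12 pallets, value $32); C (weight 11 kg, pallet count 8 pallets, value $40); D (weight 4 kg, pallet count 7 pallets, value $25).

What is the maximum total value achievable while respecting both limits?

Feasible sets respecting both limits:
- B+C+D: weight 17, pallet count 27, value 97
- A+B+D: weight 12, pallet count 28, value 91
- A+C: weight 17, pallet count 17, value 74
- B+C: weight 13, pallet count 20, value 72
Best: $97.

$97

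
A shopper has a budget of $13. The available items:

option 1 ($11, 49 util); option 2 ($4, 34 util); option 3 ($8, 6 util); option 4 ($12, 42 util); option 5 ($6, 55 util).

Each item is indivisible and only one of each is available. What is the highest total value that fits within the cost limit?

89 util

This is a 0/1 knapsack; check combinations near the capacity.
- option 2+option 5: cost 4+6=10, value 34+55=89
- option 5: cost 6, value 55
- option 1: cost 11, value 49
- option 4: cost 12, value 42
Best: 89 util.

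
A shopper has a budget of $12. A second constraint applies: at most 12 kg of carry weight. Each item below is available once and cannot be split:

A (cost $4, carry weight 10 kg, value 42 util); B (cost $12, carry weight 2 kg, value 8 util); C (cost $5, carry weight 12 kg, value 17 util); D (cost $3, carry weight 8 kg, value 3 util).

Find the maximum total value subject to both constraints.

Feasible sets respecting both limits:
- A: cost 4, carry weight 10, value 42
- C: cost 5, carry weight 12, value 17
- B: cost 12, carry weight 2, value 8
- D: cost 3, carry weight 8, value 3
Best: 42 util.

42 util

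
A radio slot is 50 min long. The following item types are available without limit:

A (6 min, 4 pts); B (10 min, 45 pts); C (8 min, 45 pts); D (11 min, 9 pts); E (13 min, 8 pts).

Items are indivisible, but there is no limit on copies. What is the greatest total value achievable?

Best value-per-unit is C at 45/8; filling with it alone gives 6×45 = 270.
Optimal mix: 1×B + 5×C → duration 50, value 270.

270 pts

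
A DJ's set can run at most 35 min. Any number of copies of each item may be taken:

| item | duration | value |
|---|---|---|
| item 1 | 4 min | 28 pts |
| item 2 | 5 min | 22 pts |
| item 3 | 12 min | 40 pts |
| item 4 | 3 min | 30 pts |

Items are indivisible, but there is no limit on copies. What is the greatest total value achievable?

330 pts

Best value-per-unit is item 4 at 30/3, and filling with it alone uses duration 11×3=33. No mix of the others beats 11×30 = 330.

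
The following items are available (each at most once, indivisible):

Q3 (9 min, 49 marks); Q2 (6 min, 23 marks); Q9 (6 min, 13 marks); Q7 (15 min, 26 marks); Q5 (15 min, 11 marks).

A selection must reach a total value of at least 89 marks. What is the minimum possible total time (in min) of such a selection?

30

Subsets with value ≥ 89, sorted by total time:
- Q3+Q2+Q7: time 30, value 98
- Q3+Q2+Q9+Q7: time 36, value 111
Minimum time: 30 min.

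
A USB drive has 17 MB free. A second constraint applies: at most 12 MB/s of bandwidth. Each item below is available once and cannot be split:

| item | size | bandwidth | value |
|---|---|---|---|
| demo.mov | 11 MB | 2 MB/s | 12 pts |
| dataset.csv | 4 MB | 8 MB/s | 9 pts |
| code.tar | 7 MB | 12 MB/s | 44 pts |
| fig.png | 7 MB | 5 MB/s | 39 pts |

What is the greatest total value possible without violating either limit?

Feasible sets respecting both limits:
- code.tar: size 7, bandwidth 12, value 44
- fig.png: size 7, bandwidth 5, value 39
- demo.mov+dataset.csv: size 15, bandwidth 10, value 21
Best: 44 pts.

44 pts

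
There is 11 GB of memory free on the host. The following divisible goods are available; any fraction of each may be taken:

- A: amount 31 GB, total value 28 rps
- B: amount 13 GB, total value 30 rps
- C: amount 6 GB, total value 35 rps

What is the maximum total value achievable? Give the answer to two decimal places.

Take in order of value per unit:
- C (35/6 per unit): all 6 → value 35, running total 35.00
- B (30/13 per unit): 5 of 13 → value 5×30/13 = 11.5385, running total 46.54
Total 46.54.

46.54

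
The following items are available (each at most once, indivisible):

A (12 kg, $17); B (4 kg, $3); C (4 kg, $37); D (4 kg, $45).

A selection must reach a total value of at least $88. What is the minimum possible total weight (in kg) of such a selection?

Subsets with value ≥ 88, sorted by total weight:
- A+C+D: weight 20, value 99
- A+B+C+D: weight 24, value 102
Minimum weight: 20 kg.

20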